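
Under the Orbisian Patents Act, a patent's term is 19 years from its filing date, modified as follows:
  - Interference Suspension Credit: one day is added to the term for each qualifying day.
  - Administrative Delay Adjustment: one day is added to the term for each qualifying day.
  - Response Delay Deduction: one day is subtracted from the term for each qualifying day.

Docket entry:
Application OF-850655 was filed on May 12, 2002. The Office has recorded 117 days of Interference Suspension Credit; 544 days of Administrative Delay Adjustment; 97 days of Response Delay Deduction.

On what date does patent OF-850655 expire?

Base term: filing date + 19 years → 12 May 2021.
Interference Suspension Credit: +117 days → 6 September 2021.
Administrative Delay Adjustment: +544 days → 4 March 2023.
Response Delay Deduction: −97 days → 27 November 2022.

2022-11-27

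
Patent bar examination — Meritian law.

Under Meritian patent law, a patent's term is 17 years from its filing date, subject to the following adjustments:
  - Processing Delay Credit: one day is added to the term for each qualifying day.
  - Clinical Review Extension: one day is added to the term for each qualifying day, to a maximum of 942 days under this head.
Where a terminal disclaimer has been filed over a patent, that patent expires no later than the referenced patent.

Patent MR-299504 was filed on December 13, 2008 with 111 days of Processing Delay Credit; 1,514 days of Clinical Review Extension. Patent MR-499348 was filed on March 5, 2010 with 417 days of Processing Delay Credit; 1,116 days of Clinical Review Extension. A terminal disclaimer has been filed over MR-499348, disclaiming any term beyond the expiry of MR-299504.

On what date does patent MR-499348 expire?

October 31, 2028

Natural term of MR-499348:
  Base: filing + 17 years → 5 March 2027.
  Processing Delay Credit: +417 days → 25 April 2028.
  Clinical Review Extension: 1116 days claimed exceeds the 942-day cap, so +942 days → 23 November 2030.
Expiry of referenced patent MR-299504:
  Base: filing + 17 years → 13 December 2025.
  Processing Delay Credit: +111 days → 3 April 2026.
  Clinical Review Extension: 1514 days claimed exceeds the 942-day cap, so +942 days → 31 October 2028.
Terminal disclaimer: MR-499348 expires on the earlier of 23 November 2030 and 31 October 2028.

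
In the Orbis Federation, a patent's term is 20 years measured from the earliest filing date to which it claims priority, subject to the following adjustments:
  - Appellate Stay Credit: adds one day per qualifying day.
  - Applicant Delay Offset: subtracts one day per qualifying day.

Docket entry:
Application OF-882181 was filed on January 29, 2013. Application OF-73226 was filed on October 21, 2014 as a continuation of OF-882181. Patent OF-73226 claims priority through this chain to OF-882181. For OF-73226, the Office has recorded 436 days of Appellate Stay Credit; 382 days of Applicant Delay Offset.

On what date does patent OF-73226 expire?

March 24, 2033

Earliest priority filing: 29 January 2013.
Base term: 29 January 2013 + 20 years → 29 January 2033.
Appellate Stay Credit: +436 days → 10 April 2034.
Applicant Delay Offset: −382 days → 24 March 2033.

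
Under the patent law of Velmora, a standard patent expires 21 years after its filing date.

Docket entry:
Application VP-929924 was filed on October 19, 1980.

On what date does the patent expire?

Filing date + 21 years → 19 October 2001.

October 19, 2001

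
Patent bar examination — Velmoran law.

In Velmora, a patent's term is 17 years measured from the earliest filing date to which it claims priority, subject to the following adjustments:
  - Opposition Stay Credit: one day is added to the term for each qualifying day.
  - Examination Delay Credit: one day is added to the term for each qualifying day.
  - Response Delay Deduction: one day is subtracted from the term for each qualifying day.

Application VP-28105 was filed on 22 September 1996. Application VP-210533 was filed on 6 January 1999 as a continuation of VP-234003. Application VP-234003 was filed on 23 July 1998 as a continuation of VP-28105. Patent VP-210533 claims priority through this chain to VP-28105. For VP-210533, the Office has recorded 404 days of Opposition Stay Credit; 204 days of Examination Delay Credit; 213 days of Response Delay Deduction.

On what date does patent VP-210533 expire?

2014-10-22

Earliest priority filing: 22 September 1996.
Base term: 22 September 1996 + 17 years → 22 September 2013.
Opposition Stay Credit: +404 days → 31 October 2014.
Examination Delay Credit: +204 days → 23 May 2015.
Response Delay Deduction: −213 days → 22 October 2014.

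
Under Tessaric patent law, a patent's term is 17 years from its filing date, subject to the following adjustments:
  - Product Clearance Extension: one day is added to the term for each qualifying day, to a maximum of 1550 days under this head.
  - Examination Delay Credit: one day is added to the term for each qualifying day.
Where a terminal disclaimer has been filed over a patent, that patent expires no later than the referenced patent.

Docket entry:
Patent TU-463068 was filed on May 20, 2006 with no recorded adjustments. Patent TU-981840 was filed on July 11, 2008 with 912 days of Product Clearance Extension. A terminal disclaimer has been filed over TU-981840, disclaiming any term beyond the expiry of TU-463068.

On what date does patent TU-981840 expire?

Natural term of TU-981840:
  Base: filing + 17 years → 11 July 2025.
  Product Clearance Extension: 912 days (within the 1550-day cap) → +912 days → 9 January 2028.
Expiry of referenced patent TU-463068:
  Base: filing + 17 years → 20 May 2023.
Terminal disclaimer: TU-981840 expires on the earlier of 9 January 2028 and 20 May 2023.

2023-05-20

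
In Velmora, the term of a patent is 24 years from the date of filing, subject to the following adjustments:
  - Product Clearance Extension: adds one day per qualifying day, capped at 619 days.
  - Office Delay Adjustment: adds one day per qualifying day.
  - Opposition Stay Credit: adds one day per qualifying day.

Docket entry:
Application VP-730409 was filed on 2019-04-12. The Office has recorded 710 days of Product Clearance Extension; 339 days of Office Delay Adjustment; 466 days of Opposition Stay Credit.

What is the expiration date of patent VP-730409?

Base term: filing date + 24 years → 12 April 2043.
Product Clearance Extension: 710 days claimed exceeds the 619-day cap, so +619 days → 21 December 2044.
Office Delay Adjustment: +339 days → 25 November 2045.
Opposition Stay Credit: +466 days → 6 March 2047.

2047-03-06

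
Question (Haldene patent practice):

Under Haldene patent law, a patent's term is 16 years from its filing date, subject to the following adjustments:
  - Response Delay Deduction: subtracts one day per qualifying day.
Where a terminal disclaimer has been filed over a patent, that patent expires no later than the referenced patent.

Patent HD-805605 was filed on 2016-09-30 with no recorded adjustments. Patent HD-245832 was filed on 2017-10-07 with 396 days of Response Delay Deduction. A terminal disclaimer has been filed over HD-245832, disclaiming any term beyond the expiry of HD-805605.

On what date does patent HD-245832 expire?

September 6, 2032

Natural term of HD-245832:
  Base: filing + 16 years → 7 October 2033.
  Response Delay Deduction: −396 days → 6 September 2032.
Expiry of referenced patent HD-805605:
  Base: filing + 16 years → 30 September 2032.
Terminal disclaimer: HD-245832 expires on the earlier of 6 September 2032 and 30 September 2032.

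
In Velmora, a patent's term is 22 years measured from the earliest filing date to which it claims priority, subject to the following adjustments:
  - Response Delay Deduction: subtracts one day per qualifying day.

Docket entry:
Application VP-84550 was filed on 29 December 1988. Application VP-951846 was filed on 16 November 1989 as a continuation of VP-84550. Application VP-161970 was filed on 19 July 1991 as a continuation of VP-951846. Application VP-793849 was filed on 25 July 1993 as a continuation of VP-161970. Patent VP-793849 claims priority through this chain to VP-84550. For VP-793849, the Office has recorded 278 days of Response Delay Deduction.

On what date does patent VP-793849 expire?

March 26, 2010

Earliest priority filing: 29 December 1988.
Base term: 29 December 1988 + 22 years → 29 December 2010.
Response Delay Deduction: −278 days → 26 March 2010.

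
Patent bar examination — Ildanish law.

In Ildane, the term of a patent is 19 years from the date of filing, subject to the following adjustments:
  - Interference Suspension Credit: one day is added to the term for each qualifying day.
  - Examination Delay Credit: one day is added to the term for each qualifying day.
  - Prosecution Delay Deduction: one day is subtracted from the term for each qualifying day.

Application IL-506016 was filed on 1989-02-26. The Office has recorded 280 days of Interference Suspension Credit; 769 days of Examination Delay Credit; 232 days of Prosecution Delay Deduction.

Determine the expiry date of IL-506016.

Base term: filing date + 19 years → 26 February 2008.
Interference Suspension Credit: +280 days → 2 December 2008.
Examination Delay Credit: +769 days → 10 January 2011.
Prosecution Delay Deduction: −232 days → 23 May 2010.

May 23, 2010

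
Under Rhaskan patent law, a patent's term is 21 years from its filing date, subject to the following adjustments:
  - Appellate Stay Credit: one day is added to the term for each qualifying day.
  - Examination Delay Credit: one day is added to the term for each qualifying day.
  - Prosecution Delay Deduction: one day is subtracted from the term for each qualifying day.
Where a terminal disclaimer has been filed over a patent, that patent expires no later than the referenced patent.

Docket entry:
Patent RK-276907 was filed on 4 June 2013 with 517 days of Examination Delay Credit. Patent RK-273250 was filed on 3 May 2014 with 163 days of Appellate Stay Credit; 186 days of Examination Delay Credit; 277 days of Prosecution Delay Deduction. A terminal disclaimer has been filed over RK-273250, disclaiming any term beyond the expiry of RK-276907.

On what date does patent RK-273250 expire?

Natural term of RK-273250:
  Base: filing + 21 years → 3 May 2035.
  Appellate Stay Credit: +163 days → 13 October 2035.
  Examination Delay Credit: +186 days → 16 April 2036.
  Prosecution Delay Deduction: −277 days → 14 July 2035.
Expiry of referenced patent RK-276907:
  Base: filing + 21 years → 4 June 2034.
  Examination Delay Credit: +517 days → 3 November 2035.
Terminal disclaimer: RK-273250 expires on the earlier of 14 July 2035 and 3 November 2035.

2035-07-14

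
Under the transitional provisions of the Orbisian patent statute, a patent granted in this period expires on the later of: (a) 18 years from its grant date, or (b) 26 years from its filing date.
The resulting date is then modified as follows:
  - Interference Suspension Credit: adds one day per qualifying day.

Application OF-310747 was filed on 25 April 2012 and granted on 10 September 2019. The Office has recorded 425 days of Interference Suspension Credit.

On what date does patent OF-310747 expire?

(a) grant + 18 years → 10 September 2037.
(b) filing + 26 years → 25 April 2038.
Later of the two: 25 April 2038.
Interference Suspension Credit: +425 days → 24 June 2039.

June 24, 2039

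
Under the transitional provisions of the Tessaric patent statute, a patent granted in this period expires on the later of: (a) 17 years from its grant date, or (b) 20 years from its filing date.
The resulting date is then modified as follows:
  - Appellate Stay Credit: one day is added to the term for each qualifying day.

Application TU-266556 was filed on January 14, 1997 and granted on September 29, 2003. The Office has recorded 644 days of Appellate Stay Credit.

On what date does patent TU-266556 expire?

(a) grant + 17 years → 29 September 2020.
(b) filing + 20 years → 14 January 2017.
Later of the two: 29 September 2020.
Appellate Stay Credit: +644 days → 5 July 2022.

2022-07-05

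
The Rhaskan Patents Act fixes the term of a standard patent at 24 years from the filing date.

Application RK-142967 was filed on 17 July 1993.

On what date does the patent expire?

Filing date + 24 years → 17 July 2017.

July 17, 2017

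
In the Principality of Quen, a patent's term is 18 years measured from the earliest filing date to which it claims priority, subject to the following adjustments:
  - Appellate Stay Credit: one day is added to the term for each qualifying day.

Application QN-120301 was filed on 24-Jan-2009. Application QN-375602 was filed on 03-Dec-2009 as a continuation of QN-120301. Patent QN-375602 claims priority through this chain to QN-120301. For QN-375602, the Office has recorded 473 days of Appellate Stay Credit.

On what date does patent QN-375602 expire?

Earliest priority filing: 24 January 2009.
Base term: 24 January 2009 + 18 years → 24 January 2027.
Appellate Stay Credit: +473 days → 11 May 2028.

2028-05-11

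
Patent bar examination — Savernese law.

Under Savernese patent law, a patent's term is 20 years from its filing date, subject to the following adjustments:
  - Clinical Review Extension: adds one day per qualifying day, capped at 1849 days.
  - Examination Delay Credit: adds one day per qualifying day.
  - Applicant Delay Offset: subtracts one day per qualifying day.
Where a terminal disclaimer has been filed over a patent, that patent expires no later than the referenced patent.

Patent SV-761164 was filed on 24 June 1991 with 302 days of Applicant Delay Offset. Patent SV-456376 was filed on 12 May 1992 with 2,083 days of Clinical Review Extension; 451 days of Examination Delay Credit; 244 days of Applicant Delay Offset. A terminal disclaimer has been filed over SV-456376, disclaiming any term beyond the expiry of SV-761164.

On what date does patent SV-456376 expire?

2010-08-26

Natural term of SV-456376:
  Base: filing + 20 years → 12 May 2012.
  Clinical Review Extension: 2083 days claimed exceeds the 1849-day cap, so +1849 days → 4 June 2017.
  Examination Delay Credit: +451 days → 29 August 2018.
  Applicant Delay Offset: −244 days → 28 December 2017.
Expiry of referenced patent SV-761164:
  Base: filing + 20 years → 24 June 2011.
  Applicant Delay Offset: −302 days → 26 August 2010.
Terminal disclaimer: SV-456376 expires on the earlier of 28 December 2017 and 26 August 2010.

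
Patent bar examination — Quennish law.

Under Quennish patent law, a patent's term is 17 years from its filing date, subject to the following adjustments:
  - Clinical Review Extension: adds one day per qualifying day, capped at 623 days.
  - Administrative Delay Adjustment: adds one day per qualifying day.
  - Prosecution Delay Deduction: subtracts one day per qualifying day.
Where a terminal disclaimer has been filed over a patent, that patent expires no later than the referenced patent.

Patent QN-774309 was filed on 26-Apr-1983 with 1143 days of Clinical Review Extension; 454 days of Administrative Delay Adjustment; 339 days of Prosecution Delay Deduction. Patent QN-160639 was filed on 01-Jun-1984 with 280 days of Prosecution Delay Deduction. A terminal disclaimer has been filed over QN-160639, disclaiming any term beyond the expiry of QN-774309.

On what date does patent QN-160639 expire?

August 25, 2000

Natural term of QN-160639:
  Base: filing + 17 years → 1 June 2001.
  Prosecution Delay Deduction: −280 days → 25 August 2000.
Expiry of referenced patent QN-774309:
  Base: filing + 17 years → 26 April 2000.
  Clinical Review Extension: 1143 days claimed exceeds the 623-day cap, so +623 days → 9 January 2002.
  Administrative Delay Adjustment: +454 days → 8 April 2003.
  Prosecution Delay Deduction: −339 days → 4 May 2002.
Terminal disclaimer: QN-160639 expires on the earlier of 25 August 2000 and 4 May 2002.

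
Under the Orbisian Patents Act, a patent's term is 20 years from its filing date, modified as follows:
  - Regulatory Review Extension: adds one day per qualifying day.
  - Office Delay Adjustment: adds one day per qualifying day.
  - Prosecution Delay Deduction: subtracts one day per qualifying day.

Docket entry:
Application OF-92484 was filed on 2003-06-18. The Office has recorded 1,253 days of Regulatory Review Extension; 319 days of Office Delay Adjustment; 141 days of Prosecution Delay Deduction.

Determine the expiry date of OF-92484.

2027-05-19

Base term: filing date + 20 years → 18 June 2023.
Regulatory Review Extension: +1253 days → 22 November 2026.
Office Delay Adjustment: +319 days → 7 October 2027.
Prosecution Delay Deduction: −141 days → 19 May 2027.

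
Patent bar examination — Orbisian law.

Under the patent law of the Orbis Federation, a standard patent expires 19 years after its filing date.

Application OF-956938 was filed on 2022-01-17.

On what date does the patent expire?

Filing date + 19 years → 17 January 2041.

2041-01-17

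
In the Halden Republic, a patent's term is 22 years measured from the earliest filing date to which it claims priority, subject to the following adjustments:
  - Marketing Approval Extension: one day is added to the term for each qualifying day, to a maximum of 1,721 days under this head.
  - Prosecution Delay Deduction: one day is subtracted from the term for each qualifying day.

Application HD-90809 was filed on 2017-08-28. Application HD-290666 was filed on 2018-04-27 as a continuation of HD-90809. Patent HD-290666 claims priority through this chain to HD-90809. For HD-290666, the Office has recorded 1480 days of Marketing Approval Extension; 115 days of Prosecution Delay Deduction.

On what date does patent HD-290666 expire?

Earliest priority filing: 28 August 2017.
Base term: 28 August 2017 + 22 years → 28 August 2039.
Marketing Approval Extension: 1480 days (within the 1721-day cap) → +1480 days → 16 September 2043.
Prosecution Delay Deduction: −115 days → 24 May 2043.

2043-05-24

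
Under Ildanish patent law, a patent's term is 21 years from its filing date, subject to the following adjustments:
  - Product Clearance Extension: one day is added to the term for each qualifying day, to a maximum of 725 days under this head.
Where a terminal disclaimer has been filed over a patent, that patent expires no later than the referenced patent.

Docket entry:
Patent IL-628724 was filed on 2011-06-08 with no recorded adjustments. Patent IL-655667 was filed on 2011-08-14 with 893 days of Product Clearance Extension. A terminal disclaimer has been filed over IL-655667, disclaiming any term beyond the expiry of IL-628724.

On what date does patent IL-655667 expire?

Natural term of IL-655667:
  Base: filing + 21 years → 14 August 2032.
  Product Clearance Extension: 893 days claimed exceeds the 725-day cap, so +725 days → 9 August 2034.
Expiry of referenced patent IL-628724:
  Base: filing + 21 years → 8 June 2032.
Terminal disclaimer: IL-655667 expires on the earlier of 9 August 2034 and 8 June 2032.

June 8, 2032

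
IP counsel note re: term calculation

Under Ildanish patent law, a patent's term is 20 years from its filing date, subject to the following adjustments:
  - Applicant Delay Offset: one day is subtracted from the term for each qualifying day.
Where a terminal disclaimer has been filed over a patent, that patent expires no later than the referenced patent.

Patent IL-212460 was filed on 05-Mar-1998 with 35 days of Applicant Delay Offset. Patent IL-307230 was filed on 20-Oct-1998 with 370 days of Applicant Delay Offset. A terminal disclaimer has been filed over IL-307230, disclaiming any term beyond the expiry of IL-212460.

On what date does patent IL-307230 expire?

2017-10-15

Natural term of IL-307230:
  Base: filing + 20 years → 20 October 2018.
  Applicant Delay Offset: −370 days → 15 October 2017.
Expiry of referenced patent IL-212460:
  Base: filing + 20 years → 5 March 2018.
  Applicant Delay Offset: −35 days → 29 January 2018.
Terminal disclaimer: IL-307230 expires on the earlier of 15 October 2017 and 29 January 2018.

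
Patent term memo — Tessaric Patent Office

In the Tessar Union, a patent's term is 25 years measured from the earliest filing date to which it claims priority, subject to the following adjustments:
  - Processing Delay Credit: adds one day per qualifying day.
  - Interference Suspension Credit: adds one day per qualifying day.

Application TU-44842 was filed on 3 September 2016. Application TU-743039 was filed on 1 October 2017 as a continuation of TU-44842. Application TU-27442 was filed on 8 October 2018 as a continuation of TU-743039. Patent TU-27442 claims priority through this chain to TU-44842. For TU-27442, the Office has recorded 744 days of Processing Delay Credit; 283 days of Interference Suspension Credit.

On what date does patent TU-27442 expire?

Earliest priority filing: 3 September 2016.
Base term: 3 September 2016 + 25 years → 3 September 2041.
Processing Delay Credit: +744 days → 17 September 2043.
Interference Suspension Credit: +283 days → 26 June 2044.

2044-06-26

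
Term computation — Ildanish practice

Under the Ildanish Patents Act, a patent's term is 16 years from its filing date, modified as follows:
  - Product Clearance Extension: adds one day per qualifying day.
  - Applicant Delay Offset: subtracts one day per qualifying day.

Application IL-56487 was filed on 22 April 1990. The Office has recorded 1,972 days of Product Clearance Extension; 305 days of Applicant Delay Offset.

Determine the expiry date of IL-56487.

Base term: filing date + 16 years → 22 April 2006.
Product Clearance Extension: +1972 days → 15 September 2011.
Applicant Delay Offset: −305 days → 14 November 2010.

2010-11-14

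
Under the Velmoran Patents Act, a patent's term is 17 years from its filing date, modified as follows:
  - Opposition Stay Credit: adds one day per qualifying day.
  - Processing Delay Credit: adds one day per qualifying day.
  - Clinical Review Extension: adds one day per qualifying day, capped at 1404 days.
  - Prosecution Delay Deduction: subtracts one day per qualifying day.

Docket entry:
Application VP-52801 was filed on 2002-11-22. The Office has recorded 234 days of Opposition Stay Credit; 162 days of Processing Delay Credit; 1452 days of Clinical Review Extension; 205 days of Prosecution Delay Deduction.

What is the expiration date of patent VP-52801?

Base term: filing date + 17 years → 22 November 2019.
Opposition Stay Credit: +234 days → 13 July 2020.
Processing Delay Credit: +162 days → 22 December 2020.
Clinical Review Extension: 1452 days claimed exceeds the 1404-day cap, so +1404 days → 26 October 2024.
Prosecution Delay Deduction: −205 days → 4 April 2024.

2024-04-04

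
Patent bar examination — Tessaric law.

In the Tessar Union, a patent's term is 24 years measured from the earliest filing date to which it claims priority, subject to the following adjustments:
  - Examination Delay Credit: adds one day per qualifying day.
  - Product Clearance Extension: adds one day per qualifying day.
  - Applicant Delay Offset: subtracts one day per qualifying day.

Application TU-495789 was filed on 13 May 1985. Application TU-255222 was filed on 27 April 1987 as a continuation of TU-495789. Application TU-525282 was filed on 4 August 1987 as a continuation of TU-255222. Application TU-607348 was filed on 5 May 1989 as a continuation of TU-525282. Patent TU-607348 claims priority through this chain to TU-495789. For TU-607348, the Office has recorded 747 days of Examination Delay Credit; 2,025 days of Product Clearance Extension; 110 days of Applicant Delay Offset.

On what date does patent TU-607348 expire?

Earliest priority filing: 13 May 1985.
Base term: 13 May 1985 + 24 years → 13 May 2009.
Examination Delay Credit: +747 days → 30 May 2011.
Product Clearance Extension: +2025 days → 14 December 2016.
Applicant Delay Offset: −110 days → 26 August 2016.

2016-08-26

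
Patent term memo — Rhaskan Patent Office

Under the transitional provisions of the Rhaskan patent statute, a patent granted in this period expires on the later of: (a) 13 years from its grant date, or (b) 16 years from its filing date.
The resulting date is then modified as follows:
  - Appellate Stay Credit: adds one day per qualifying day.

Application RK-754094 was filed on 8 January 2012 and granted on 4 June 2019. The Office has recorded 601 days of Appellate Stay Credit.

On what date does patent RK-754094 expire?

2034-01-26

(a) grant + 13 years → 4 June 2032.
(b) filing + 16 years → 8 January 2028.
Later of the two: 4 June 2032.
Appellate Stay Credit: +601 days → 26 January 2034.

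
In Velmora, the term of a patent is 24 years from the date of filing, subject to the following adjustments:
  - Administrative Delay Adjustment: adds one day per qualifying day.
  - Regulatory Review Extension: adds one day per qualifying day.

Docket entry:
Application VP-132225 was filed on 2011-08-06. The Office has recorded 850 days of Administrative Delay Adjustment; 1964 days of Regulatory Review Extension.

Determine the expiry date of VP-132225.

2043-04-20

Base term: filing date + 24 years → 6 August 2035.
Administrative Delay Adjustment: +850 days → 3 December 2037.
Regulatory Review Extension: +1964 days → 20 April 2043.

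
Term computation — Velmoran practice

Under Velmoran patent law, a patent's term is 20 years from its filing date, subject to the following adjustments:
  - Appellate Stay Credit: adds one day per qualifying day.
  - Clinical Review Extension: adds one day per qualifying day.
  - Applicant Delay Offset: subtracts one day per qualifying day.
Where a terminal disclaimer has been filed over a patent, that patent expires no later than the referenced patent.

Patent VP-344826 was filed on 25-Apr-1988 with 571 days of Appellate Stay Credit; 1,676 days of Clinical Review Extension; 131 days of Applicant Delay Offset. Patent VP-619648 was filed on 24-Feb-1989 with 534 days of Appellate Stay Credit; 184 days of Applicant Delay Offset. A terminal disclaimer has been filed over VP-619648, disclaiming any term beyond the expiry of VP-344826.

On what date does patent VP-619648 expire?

February 9, 2010

Natural term of VP-619648:
  Base: filing + 20 years → 24 February 2009.
  Appellate Stay Credit: +534 days → 12 August 2010.
  Applicant Delay Offset: −184 days → 9 February 2010.
Expiry of referenced patent VP-344826:
  Base: filing + 20 years → 25 April 2008.
  Appellate Stay Credit: +571 days → 17 November 2009.
  Clinical Review Extension: +1676 days → 20 June 2014.
  Applicant Delay Offset: −131 days → 9 February 2014.
Terminal disclaimer: VP-619648 expires on the earlier of 9 February 2010 and 9 February 2014.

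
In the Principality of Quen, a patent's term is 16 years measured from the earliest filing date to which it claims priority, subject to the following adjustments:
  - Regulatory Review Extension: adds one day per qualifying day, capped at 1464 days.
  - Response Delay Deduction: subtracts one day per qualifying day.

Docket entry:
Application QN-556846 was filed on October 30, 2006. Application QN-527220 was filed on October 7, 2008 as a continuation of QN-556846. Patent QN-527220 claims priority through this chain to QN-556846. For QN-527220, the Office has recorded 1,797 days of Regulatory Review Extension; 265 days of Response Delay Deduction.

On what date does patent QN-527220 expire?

2026-02-10

Earliest priority filing: 30 October 2006.
Base term: 30 October 2006 + 16 years → 30 October 2022.
Regulatory Review Extension: 1797 days claimed exceeds the 1464-day cap, so +1464 days → 2 November 2026.
Response Delay Deduction: −265 days → 10 February 2026.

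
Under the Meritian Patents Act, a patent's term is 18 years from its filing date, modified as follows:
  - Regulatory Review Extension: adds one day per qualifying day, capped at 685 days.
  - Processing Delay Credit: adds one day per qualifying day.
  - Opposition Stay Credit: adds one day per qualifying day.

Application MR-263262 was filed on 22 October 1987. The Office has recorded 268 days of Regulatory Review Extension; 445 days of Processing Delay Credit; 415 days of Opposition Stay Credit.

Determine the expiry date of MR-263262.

2008-11-23

Base term: filing date + 18 years → 22 October 2005.
Regulatory Review Extension: 268 days (within the 685-day cap) → +268 days → 17 July 2006.
Processing Delay Credit: +445 days → 5 October 2007.
Opposition Stay Credit: +415 days → 23 November 2008.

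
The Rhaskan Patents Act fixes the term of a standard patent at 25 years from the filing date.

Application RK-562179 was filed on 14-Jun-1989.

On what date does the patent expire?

Filing date + 25 years → 14 June 2014.

June 14, 2014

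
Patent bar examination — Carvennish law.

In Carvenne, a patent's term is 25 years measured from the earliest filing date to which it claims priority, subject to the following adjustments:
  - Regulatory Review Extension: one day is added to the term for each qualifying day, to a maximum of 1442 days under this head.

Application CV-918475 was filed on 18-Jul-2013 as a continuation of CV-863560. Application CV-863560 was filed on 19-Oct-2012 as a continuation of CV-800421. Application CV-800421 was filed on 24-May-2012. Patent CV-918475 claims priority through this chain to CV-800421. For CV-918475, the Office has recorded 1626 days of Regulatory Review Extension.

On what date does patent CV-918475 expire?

Earliest priority filing: 24 May 2012.
Base term: 24 May 2012 + 25 years → 24 May 2037.
Regulatory Review Extension: 1626 days claimed exceeds the 1442-day cap, so +1442 days → 5 May 2041.

2041-05-05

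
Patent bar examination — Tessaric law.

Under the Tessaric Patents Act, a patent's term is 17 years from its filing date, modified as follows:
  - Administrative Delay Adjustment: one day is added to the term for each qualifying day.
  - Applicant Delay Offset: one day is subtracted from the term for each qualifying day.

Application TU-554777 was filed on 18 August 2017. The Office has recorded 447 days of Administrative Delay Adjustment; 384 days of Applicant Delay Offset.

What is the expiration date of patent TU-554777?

Base term: filing date + 17 years → 18 August 2034.
Administrative Delay Adjustment: +447 days → 8 November 2035.
Applicant Delay Offset: −384 days → 20 October 2034.

2034-10-20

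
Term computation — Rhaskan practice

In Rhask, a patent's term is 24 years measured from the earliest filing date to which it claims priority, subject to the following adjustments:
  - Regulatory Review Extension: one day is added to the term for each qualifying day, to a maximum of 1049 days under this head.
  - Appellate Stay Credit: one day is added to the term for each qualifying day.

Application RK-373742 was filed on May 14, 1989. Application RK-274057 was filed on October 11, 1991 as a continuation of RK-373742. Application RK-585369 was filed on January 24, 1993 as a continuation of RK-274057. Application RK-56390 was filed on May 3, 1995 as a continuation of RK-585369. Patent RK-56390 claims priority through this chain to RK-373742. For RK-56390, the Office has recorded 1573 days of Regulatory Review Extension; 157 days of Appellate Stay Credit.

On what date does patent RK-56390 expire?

Earliest priority filing: 14 May 1989.
Base term: 14 May 1989 + 24 years → 14 May 2013.
Regulatory Review Extension: 1573 days claimed exceeds the 1049-day cap, so +1049 days → 28 March 2016.
Appellate Stay Credit: +157 days → 1 September 2016.

September 1, 2016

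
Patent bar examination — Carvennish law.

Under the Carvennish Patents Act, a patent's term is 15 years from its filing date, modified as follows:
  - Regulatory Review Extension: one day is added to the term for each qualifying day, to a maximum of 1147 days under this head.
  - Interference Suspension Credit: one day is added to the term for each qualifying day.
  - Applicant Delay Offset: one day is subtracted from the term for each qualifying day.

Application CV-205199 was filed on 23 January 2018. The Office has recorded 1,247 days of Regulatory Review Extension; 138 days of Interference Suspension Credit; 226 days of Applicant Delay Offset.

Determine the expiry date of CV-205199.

2035-12-18

Base term: filing date + 15 years → 23 January 2033.
Regulatory Review Extension: 1247 days claimed exceeds the 1147-day cap, so +1147 days → 15 March 2036.
Interference Suspension Credit: +138 days → 31 July 2036.
Applicant Delay Offset: −226 days → 18 December 2035.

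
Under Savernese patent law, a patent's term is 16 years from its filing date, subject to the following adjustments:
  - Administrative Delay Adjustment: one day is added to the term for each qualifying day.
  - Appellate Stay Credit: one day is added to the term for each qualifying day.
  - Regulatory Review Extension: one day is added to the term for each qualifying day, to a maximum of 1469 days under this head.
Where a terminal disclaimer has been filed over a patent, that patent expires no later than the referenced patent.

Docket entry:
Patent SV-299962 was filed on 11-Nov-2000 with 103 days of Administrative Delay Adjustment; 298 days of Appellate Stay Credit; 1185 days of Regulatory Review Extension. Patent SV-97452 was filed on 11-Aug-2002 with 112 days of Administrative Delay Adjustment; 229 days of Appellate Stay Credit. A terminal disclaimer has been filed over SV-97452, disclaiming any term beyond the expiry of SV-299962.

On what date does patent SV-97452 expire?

July 18, 2019

Natural term of SV-97452:
  Base: filing + 16 years → 11 August 2018.
  Administrative Delay Adjustment: +112 days → 1 December 2018.
  Appellate Stay Credit: +229 days → 18 July 2019.
Expiry of referenced patent SV-299962:
  Base: filing + 16 years → 11 November 2016.
  Administrative Delay Adjustment: +103 days → 22 February 2017.
  Appellate Stay Credit: +298 days → 17 December 2017.
  Regulatory Review Extension: 1185 days (within the 1469-day cap) → +1185 days → 16 March 2021.
Terminal disclaimer: SV-97452 expires on the earlier of 18 July 2019 and 16 March 2021.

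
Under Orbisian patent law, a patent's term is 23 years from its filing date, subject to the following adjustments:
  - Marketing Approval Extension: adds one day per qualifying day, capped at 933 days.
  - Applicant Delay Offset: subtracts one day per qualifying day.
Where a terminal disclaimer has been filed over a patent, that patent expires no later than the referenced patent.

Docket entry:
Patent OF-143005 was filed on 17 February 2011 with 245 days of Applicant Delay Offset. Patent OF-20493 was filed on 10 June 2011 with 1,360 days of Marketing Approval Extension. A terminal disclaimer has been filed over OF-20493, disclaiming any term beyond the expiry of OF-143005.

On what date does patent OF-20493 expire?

2033-06-17

Natural term of OF-20493:
  Base: filing + 23 years → 10 June 2034.
  Marketing Approval Extension: 1360 days claimed exceeds the 933-day cap, so +933 days → 29 December 2036.
Expiry of referenced patent OF-143005:
  Base: filing + 23 years → 17 February 2034.
  Applicant Delay Offset: −245 days → 17 June 2033.
Terminal disclaimer: OF-20493 expires on the earlier of 29 December 2036 and 17 June 2033.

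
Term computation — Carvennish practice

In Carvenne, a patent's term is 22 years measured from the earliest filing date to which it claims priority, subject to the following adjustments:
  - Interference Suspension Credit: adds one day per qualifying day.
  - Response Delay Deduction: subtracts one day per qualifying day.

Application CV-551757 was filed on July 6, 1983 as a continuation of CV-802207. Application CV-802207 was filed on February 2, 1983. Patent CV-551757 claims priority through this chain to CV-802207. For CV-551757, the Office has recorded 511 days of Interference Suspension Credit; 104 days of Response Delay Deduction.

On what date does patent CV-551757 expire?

2006-03-16

Earliest priority filing: 2 February 1983.
Base term: 2 February 1983 + 22 years → 2 February 2005.
Interference Suspension Credit: +511 days → 28 June 2006.
Response Delay Deduction: −104 days → 16 March 2006.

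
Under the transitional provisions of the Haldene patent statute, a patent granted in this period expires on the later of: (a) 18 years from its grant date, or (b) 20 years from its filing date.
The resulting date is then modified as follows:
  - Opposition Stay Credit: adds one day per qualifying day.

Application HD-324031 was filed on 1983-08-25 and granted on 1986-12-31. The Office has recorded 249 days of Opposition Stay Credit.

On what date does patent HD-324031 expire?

(a) grant + 18 years → 31 December 2004.
(b) filing + 20 years → 25 August 2003.
Later of the two: 31 December 2004.
Opposition Stay Credit: +249 days → 6 September 2005.

2005-09-06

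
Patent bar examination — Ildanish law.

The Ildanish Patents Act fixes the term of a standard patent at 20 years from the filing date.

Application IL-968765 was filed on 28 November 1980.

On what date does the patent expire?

Filing date + 20 years → 28 November 2000.

November 28, 2000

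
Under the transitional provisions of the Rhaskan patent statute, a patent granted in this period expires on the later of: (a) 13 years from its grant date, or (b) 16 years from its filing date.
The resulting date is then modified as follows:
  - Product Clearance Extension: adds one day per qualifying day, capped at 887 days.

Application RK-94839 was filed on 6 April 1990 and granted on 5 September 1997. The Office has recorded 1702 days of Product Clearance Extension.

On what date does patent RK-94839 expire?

(a) grant + 13 years → 5 September 2010.
(b) filing + 16 years → 6 April 2006.
Later of the two: 5 September 2010.
Product Clearance Extension: 1702 days claimed exceeds the 887-day cap, so +887 days → 8 February 2013.

February 8, 2013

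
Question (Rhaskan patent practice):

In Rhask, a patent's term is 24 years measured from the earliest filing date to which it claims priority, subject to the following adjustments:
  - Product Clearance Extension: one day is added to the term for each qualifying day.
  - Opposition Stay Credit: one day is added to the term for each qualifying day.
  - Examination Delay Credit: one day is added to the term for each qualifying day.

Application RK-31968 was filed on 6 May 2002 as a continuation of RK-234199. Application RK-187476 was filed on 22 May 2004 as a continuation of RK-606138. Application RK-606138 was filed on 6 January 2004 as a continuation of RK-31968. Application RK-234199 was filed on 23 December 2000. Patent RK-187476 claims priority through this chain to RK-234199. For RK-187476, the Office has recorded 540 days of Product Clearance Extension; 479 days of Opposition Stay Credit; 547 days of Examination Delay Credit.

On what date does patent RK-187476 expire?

Earliest priority filing: 23 December 2000.
Base term: 23 December 2000 + 24 years → 23 December 2024.
Product Clearance Extension: +540 days → 16 June 2026.
Opposition Stay Credit: +479 days → 8 October 2027.
Examination Delay Credit: +547 days → 7 April 2029.

2029-04-07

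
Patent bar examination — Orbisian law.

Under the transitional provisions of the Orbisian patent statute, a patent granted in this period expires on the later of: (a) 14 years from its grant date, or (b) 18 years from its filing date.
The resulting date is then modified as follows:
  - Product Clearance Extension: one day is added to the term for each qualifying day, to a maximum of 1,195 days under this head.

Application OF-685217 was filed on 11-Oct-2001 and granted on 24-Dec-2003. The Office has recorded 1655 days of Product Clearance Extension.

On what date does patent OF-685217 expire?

(a) grant + 14 years → 24 December 2017.
(b) filing + 18 years → 11 October 2019.
Later of the two: 11 October 2019.
Product Clearance Extension: 1655 days claimed exceeds the 1195-day cap, so +1195 days → 18 January 2023.

January 18, 2023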